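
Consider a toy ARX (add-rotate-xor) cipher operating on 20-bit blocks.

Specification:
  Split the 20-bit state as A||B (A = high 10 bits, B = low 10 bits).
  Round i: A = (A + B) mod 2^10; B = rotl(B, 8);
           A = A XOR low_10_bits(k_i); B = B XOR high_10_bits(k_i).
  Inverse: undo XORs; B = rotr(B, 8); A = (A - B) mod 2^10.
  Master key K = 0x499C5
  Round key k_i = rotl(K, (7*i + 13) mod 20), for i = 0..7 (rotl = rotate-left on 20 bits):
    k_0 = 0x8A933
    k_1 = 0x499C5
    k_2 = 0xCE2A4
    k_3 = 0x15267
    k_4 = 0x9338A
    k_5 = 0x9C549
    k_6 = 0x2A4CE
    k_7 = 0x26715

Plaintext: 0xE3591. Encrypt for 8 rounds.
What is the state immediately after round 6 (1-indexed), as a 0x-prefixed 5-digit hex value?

0x45BBC

s_0 = plaintext = 0xE3591
s_1 = Round(s_0, k_0) = 0x0B74E
s_2 = Round(s_1, k_1) = 0xAFBF5
s_3 = Round(s_2, k_2) = 0x05EC5
s_4 = Round(s_3, k_3) = 0x2EDE5
s_5 = Round(s_4, k_4) = 0x4AB35
s_6 = Round(s_5, k_5) = 0x45BBC
s_7 = Round(s_6, k_6) = 0x07046
s_8 = Round(s_7, k_7) = 0xDDE88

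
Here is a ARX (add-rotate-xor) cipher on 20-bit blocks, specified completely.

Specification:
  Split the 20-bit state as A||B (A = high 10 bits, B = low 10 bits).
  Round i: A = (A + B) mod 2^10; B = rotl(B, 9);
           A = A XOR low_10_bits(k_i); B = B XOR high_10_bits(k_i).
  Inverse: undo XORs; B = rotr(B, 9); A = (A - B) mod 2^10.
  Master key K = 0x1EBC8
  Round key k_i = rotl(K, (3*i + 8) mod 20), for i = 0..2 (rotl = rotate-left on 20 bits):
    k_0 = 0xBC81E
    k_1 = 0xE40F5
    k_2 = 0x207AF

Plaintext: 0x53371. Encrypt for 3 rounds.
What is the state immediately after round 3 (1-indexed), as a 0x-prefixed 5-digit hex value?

0xF8B1B

s_0 = plaintext = 0x53371
s_1 = Round(s_0, k_0) = 0x28D4A
s_2 = Round(s_1, k_1) = 0x46335
s_3 = Round(s_2, k_2) = 0xF8B1B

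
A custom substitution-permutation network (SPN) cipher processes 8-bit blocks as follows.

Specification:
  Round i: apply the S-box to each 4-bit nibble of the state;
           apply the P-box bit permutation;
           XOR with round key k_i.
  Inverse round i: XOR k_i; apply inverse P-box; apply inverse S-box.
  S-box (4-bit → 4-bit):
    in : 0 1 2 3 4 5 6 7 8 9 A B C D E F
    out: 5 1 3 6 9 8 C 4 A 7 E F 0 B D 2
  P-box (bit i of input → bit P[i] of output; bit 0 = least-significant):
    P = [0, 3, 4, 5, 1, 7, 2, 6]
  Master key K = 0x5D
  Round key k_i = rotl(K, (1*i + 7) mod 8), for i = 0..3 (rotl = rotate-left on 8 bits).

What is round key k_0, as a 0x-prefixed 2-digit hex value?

K = 0x5D
k_0 = rotl(K, (1*0+7) mod 8) = rotl(K, 7) = 0xAE

0xAE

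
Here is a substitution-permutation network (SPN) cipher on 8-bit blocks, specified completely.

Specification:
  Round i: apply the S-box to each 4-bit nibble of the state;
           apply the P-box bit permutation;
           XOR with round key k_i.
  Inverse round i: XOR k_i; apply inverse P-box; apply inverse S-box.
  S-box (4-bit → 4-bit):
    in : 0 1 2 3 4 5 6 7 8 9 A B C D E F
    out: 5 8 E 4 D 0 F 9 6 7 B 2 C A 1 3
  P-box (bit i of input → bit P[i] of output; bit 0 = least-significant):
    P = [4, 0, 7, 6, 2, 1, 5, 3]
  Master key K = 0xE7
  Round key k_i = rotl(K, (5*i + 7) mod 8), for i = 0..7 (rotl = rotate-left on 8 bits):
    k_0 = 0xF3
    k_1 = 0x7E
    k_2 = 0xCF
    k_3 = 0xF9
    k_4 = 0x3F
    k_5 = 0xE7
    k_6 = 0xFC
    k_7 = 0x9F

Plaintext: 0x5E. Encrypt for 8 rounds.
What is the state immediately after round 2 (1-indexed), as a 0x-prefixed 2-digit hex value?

s_0 = plaintext = 0x5E
s_1 = Round(s_0, k_0) = 0xE3
s_2 = Round(s_1, k_1) = 0xFA
s_3 = Round(s_2, k_2) = 0x98
s_4 = Round(s_3, k_3) = 0x5E
s_5 = Round(s_4, k_4) = 0x2F
s_6 = Round(s_5, k_5) = 0xDC
s_7 = Round(s_6, k_6) = 0x36
s_8 = Round(s_7, k_7) = 0x6E

0xFA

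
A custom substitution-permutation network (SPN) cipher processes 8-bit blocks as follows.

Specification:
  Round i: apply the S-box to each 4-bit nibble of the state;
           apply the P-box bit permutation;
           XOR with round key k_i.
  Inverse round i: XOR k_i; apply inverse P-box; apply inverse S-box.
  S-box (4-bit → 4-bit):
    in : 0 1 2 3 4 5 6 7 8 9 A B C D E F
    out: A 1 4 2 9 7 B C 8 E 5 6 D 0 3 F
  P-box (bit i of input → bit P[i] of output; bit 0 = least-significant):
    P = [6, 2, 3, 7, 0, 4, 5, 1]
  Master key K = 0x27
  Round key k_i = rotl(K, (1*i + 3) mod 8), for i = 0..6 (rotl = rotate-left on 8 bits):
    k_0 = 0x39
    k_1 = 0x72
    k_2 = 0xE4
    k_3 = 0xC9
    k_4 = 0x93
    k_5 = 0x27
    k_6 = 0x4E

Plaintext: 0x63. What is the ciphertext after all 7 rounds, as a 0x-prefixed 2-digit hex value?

0x68

s_0 = plaintext = 0x63
s_1 = Round(s_0, k_0) = 0x2E
s_2 = Round(s_1, k_1) = 0x16
s_3 = Round(s_2, k_2) = 0x21
s_4 = Round(s_3, k_3) = 0xA9
s_5 = Round(s_4, k_4) = 0x3E
s_6 = Round(s_5, k_5) = 0x73
s_7 = Round(s_6, k_6) = 0x68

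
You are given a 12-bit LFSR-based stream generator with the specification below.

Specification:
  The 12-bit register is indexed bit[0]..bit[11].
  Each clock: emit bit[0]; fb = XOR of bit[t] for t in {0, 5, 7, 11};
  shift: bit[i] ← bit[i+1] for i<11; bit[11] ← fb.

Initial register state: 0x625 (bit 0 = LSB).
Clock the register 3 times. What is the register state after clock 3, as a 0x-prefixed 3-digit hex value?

reg_0 = 0x625
clock 1: out=1, reg = 0x312
clock 2: out=0, reg = 0x189
clock 3: out=1, reg = 0x0C4

0x0C4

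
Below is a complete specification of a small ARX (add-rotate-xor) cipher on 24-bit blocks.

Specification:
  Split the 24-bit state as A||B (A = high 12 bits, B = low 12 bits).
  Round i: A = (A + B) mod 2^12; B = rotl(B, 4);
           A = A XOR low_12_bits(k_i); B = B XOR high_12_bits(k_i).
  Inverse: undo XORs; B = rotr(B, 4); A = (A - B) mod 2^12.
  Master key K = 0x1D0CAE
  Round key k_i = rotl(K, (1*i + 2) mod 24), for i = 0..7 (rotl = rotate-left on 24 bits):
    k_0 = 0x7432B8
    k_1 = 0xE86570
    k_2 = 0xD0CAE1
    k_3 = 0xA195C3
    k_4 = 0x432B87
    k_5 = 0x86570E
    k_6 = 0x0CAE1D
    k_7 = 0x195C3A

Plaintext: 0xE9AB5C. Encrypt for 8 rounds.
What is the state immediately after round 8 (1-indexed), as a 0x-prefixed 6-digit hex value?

s_0 = plaintext = 0xE9AB5C
s_1 = Round(s_0, k_0) = 0xB4E288
s_2 = Round(s_1, k_1) = 0x8A6604
s_3 = Round(s_2, k_2) = 0x44BD4A
s_4 = Round(s_3, k_3) = 0x456EB4
s_5 = Round(s_4, k_4) = 0x88DF7C
s_6 = Round(s_5, k_5) = 0xF07FAA
s_7 = Round(s_6, k_6) = 0x0ACA65
s_8 = Round(s_7, k_7) = 0x72B7CF

0x72B7CF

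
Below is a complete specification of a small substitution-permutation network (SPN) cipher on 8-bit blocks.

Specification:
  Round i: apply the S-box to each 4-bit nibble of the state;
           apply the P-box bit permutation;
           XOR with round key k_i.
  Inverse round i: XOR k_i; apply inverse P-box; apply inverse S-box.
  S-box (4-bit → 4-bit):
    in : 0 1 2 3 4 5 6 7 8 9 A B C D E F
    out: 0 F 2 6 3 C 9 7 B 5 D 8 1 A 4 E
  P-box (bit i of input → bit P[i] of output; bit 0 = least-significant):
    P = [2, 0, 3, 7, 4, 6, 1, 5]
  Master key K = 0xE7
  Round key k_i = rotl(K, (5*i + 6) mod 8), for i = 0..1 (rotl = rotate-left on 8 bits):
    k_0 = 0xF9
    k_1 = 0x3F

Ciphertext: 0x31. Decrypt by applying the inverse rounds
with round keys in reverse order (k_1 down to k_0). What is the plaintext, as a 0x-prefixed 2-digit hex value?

0xC0

s_0 = ciphertext = 0x31
s_1 = InvRound(s_0, k_1) = 0xE9
s_2 = InvRound(s_1, k_0) = 0xC0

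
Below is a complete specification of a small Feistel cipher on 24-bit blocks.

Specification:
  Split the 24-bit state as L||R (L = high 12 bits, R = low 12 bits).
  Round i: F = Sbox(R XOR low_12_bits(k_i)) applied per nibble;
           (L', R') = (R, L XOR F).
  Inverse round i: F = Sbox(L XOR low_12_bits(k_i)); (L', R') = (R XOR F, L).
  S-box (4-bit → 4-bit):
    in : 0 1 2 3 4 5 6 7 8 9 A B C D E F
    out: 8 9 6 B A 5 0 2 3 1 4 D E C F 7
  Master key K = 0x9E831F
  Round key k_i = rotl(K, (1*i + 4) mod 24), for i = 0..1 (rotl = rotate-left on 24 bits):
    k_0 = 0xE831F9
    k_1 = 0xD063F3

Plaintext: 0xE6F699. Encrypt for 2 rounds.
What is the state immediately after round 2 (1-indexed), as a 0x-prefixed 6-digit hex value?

0xC67183

s_0 = plaintext = 0xE6F699
s_1 = Round(s_0, k_0) = 0x699C67
s_2 = Round(s_1, k_1) = 0xC67183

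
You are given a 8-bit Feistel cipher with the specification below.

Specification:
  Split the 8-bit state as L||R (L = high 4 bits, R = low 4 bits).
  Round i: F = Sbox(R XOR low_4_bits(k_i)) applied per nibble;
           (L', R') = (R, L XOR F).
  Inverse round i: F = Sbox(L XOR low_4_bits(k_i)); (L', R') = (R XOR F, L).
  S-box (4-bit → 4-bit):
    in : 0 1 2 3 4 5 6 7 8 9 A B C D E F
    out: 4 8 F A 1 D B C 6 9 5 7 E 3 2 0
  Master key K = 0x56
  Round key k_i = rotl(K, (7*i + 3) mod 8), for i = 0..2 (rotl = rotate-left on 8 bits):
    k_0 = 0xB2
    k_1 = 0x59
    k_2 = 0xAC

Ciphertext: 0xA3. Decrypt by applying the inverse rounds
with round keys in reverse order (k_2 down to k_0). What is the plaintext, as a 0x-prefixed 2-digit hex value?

0xC2

s_0 = ciphertext = 0xA3
s_1 = InvRound(s_0, k_2) = 0x8A
s_2 = InvRound(s_1, k_1) = 0x28
s_3 = InvRound(s_2, k_0) = 0xC2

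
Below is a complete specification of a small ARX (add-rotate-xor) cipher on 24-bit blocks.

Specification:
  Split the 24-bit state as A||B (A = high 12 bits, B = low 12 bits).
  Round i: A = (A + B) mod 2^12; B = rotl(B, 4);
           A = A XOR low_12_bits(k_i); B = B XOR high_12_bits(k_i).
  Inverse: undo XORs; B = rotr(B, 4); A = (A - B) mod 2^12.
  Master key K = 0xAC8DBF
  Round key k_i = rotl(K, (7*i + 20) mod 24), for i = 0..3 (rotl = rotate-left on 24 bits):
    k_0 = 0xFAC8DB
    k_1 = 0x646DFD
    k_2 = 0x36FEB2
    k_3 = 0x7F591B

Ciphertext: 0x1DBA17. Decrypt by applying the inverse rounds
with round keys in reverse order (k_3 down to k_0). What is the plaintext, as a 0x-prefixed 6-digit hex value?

0x95B92D

s_0 = ciphertext = 0x1DBA17
s_1 = InvRound(s_0, k_3) = 0x5E22DE
s_2 = InvRound(s_1, k_2) = 0xA3511B
s_3 = InvRound(s_2, k_1) = 0xA53D75
s_4 = InvRound(s_3, k_0) = 0x95B92D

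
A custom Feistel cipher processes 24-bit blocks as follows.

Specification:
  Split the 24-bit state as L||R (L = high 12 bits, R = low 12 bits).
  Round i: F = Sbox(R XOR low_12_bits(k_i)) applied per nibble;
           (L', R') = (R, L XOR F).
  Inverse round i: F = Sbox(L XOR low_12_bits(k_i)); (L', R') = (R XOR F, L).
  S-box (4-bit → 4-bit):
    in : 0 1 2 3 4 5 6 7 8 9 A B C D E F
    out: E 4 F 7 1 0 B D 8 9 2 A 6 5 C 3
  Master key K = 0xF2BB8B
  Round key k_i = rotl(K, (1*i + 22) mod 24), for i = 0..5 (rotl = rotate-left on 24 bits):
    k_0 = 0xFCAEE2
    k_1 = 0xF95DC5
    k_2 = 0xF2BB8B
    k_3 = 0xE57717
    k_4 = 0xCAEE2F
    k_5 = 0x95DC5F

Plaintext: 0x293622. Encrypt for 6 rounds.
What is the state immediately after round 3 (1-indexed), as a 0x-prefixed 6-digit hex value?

s_0 = plaintext = 0x293622
s_1 = Round(s_0, k_0) = 0x622AFD
s_2 = Round(s_1, k_1) = 0xAFDB5A
s_3 = Round(s_2, k_2) = 0xB5A4A9
s_4 = Round(s_3, k_3) = 0x4A9CF6
s_5 = Round(s_4, k_4) = 0xCF6BF0
s_6 = Round(s_5, k_5) = 0xBF01D5

0xB5A4A9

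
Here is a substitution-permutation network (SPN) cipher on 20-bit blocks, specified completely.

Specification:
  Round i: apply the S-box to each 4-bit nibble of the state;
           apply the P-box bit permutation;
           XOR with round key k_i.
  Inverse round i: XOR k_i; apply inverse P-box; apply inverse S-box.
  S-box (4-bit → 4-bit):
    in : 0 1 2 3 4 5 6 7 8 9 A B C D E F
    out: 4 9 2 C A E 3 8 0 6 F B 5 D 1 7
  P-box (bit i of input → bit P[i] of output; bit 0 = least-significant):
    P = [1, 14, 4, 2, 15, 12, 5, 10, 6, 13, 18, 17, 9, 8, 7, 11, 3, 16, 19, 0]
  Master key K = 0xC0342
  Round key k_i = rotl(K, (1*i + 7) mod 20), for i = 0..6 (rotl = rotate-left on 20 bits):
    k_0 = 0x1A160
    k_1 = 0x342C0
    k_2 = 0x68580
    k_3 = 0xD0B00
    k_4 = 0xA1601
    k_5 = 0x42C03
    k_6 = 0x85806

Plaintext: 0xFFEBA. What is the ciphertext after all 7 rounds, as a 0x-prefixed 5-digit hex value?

s_0 = plaintext = 0xFFEBA
s_1 = Round(s_0, k_0) = 0x876BE
s_2 = Round(s_1, k_1) = 0x3FE82
s_3 = Round(s_2, k_2) = 0xEC641
s_4 = Round(s_3, k_3) = 0xD3DCE
s_5 = Round(s_4, k_4) = 0x49EEA
s_6 = Round(s_5, k_5) = 0x5EDD4
s_7 = Round(s_6, k_6) = 0x79E63

0x79E63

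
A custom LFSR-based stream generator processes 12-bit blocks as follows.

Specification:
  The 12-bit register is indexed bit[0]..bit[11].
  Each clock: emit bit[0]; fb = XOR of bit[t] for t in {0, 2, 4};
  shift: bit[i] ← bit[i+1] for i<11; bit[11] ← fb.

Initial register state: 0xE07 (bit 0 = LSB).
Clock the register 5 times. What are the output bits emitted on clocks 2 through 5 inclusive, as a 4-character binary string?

reg_0 = 0xE07
clock 1: out=1, reg = 0x703
clock 2: out=1, reg = 0xB81
clock 3: out=1, reg = 0xDC0
clock 4: out=0, reg = 0x6E0
clock 5: out=0, reg = 0x370

1100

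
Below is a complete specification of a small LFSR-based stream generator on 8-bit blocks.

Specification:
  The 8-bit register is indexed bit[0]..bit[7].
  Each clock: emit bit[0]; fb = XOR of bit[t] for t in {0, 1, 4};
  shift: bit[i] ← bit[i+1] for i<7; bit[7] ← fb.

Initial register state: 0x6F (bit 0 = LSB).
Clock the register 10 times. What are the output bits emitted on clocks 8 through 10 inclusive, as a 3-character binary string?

001

reg_0 = 0x6F
clock 1: out=1, reg = 0x37
clock 2: out=1, reg = 0x9B
clock 3: out=1, reg = 0xCD
clock 4: out=1, reg = 0xE6
clock 5: out=0, reg = 0xF3
clock 6: out=1, reg = 0xF9
clock 7: out=1, reg = 0x7C
clock 8: out=0, reg = 0xBE
clock 9: out=0, reg = 0x5F
clock 10: out=1, reg = 0xAF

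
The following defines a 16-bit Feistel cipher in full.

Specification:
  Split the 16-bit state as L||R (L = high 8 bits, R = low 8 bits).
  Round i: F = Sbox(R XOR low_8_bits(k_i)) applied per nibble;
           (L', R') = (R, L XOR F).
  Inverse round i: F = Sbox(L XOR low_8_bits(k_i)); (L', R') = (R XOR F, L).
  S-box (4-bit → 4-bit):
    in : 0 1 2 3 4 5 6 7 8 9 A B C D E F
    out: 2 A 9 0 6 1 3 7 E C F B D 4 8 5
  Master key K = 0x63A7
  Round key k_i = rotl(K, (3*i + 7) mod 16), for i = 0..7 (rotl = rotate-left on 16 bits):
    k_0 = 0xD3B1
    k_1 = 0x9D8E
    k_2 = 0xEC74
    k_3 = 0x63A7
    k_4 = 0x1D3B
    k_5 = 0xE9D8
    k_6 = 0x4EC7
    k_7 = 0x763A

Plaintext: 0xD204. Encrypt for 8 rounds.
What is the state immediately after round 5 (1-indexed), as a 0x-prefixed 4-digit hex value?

s_0 = plaintext = 0xD204
s_1 = Round(s_0, k_0) = 0x0463
s_2 = Round(s_1, k_1) = 0x6380
s_3 = Round(s_2, k_2) = 0x8035
s_4 = Round(s_3, k_3) = 0x3549
s_5 = Round(s_4, k_4) = 0x494C
s_6 = Round(s_5, k_5) = 0x4C8F
s_7 = Round(s_6, k_6) = 0x8F22
s_8 = Round(s_7, k_7) = 0x2221

0x494C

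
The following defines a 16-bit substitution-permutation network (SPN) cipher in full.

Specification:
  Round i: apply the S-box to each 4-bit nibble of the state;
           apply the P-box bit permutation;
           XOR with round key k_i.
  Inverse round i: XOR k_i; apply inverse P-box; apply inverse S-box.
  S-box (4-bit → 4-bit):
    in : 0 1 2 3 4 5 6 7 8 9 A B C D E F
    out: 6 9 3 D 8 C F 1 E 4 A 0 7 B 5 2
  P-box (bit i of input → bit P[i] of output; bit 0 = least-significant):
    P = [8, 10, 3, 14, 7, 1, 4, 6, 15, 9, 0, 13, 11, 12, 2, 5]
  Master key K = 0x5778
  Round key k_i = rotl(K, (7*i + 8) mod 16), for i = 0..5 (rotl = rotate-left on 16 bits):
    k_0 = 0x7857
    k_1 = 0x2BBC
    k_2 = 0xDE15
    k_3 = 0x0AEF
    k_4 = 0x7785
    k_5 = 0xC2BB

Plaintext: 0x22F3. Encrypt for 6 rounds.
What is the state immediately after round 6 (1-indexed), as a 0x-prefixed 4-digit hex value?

0x7E0D

s_0 = plaintext = 0x22F3
s_1 = Round(s_0, k_0) = 0xA35D
s_2 = Round(s_1, k_1) = 0xDECD
s_3 = Round(s_2, k_2) = 0x03A6
s_4 = Round(s_3, k_3) = 0xFFA0
s_5 = Round(s_4, k_4) = 0x61CF
s_6 = Round(s_5, k_5) = 0x7E0D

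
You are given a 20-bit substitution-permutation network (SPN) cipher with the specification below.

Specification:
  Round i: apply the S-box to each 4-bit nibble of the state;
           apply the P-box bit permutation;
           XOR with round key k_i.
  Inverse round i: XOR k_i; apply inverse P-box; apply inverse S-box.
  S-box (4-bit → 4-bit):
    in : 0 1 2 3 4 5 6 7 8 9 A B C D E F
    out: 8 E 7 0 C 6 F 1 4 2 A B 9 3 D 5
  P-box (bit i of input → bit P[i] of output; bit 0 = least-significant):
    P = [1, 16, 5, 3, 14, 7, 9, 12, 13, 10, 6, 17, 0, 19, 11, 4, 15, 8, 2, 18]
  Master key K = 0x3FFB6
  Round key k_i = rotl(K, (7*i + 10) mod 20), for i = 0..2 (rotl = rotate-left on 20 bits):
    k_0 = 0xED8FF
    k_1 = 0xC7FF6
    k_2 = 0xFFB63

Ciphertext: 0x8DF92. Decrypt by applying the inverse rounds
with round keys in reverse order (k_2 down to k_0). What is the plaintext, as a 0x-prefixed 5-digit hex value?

0xB0265

s_0 = ciphertext = 0x8DF92
s_1 = InvRound(s_0, k_2) = 0x0C695
s_2 = InvRound(s_1, k_1) = 0xB2F0F
s_3 = InvRound(s_2, k_0) = 0xB0265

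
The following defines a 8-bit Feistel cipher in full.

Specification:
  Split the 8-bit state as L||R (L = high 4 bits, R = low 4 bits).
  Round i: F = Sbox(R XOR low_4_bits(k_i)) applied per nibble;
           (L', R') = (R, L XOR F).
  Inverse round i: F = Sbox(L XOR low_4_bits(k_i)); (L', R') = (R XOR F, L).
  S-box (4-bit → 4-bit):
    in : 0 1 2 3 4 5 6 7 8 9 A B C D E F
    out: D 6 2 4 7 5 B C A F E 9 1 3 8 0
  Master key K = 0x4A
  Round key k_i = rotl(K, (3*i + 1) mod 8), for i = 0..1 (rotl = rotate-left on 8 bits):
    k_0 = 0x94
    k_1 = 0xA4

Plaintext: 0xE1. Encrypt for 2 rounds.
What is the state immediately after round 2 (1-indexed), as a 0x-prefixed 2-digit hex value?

s_0 = plaintext = 0xE1
s_1 = Round(s_0, k_0) = 0x1B
s_2 = Round(s_1, k_1) = 0xB1

0xB1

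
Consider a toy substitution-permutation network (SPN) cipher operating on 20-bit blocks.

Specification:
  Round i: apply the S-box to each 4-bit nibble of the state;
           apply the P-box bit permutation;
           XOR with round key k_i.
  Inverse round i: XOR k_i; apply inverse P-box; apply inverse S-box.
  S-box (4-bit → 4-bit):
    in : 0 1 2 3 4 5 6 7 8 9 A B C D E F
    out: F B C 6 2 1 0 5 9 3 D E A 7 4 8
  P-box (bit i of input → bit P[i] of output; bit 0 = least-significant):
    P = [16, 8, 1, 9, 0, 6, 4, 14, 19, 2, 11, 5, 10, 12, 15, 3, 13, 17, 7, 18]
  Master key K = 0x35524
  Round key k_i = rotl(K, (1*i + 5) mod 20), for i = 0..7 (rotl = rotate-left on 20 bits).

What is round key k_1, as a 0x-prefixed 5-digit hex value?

0x5490D

K = 0x35524
k_0 = rotl(K, (1*0+5) mod 20) = rotl(K, 5) = 0xAA486
k_1 = rotl(K, (1*1+5) mod 20) = rotl(K, 6) = 0x5490D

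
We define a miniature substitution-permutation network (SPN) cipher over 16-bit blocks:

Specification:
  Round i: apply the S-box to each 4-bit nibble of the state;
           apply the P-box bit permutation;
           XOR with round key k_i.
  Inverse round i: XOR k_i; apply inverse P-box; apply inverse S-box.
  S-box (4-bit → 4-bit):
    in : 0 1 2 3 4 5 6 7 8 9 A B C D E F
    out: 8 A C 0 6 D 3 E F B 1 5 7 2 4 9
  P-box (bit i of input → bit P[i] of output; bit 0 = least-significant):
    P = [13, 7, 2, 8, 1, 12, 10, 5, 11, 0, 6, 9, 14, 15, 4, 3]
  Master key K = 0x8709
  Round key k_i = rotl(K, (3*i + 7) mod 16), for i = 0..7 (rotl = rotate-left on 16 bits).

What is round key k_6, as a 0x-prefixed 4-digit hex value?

0x130E

K = 0x8709
k_0 = rotl(K, (3*0+7) mod 16) = rotl(K, 7) = 0x84C3
k_1 = rotl(K, (3*1+7) mod 16) = rotl(K, 10) = 0x261C
k_2 = rotl(K, (3*2+7) mod 16) = rotl(K, 13) = 0x30E1
k_3 = rotl(K, (3*3+7) mod 16) = rotl(K, 0) = 0x8709
k_4 = rotl(K, (3*4+7) mod 16) = rotl(K, 3) = 0x384C
k_5 = rotl(K, (3*5+7) mod 16) = rotl(K, 6) = 0xC261
k_6 = rotl(K, (3*6+7) mod 16) = rotl(K, 9) = 0x130E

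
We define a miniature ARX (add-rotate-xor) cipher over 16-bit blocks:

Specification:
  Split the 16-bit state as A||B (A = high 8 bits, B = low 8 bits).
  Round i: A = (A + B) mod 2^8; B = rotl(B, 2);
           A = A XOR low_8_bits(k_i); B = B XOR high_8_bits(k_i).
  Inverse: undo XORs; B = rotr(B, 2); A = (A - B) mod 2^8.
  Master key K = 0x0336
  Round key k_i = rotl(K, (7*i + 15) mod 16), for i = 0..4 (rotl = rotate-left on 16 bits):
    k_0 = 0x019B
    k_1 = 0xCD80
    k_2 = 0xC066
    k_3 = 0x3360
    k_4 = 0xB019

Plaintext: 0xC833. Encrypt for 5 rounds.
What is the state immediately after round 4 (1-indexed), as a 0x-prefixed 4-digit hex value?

s_0 = plaintext = 0xC833
s_1 = Round(s_0, k_0) = 0x60CD
s_2 = Round(s_1, k_1) = 0xADFA
s_3 = Round(s_2, k_2) = 0xC12B
s_4 = Round(s_3, k_3) = 0x8C9F
s_5 = Round(s_4, k_4) = 0x32CE

0x8C9F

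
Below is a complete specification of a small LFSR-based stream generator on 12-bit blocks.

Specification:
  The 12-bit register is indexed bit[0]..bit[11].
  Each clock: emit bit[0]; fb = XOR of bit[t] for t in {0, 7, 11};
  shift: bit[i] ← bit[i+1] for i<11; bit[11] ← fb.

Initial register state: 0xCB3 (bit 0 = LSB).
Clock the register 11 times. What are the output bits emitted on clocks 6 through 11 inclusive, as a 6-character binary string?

101001

reg_0 = 0xCB3
clock 1: out=1, reg = 0xE59
clock 2: out=1, reg = 0x72C
clock 3: out=0, reg = 0x396
clock 4: out=0, reg = 0x9CB
clock 5: out=1, reg = 0xCE5
clock 6: out=1, reg = 0xE72
clock 7: out=0, reg = 0xF39
clock 8: out=1, reg = 0x79C
clock 9: out=0, reg = 0xBCE
clock 10: out=0, reg = 0x5E7
clock 11: out=1, reg = 0x2F3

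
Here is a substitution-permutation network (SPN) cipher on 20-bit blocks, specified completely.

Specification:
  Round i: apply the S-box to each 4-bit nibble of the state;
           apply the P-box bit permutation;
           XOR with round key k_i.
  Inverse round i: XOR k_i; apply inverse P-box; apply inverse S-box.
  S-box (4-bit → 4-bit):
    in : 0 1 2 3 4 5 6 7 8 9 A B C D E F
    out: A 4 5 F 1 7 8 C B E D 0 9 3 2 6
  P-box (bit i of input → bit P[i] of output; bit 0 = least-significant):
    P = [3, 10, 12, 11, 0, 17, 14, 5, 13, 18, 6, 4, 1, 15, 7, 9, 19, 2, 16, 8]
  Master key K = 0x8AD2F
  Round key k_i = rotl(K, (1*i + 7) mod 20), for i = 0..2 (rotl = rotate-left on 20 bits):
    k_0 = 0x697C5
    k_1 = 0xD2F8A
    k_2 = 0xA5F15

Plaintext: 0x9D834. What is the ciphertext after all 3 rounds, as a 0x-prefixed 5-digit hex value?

0xE2DD9

s_0 = plaintext = 0x9D834
s_1 = Round(s_0, k_0) = 0x176FA
s_2 = Round(s_1, k_1) = 0xE7512
s_3 = Round(s_2, k_2) = 0xE2DD9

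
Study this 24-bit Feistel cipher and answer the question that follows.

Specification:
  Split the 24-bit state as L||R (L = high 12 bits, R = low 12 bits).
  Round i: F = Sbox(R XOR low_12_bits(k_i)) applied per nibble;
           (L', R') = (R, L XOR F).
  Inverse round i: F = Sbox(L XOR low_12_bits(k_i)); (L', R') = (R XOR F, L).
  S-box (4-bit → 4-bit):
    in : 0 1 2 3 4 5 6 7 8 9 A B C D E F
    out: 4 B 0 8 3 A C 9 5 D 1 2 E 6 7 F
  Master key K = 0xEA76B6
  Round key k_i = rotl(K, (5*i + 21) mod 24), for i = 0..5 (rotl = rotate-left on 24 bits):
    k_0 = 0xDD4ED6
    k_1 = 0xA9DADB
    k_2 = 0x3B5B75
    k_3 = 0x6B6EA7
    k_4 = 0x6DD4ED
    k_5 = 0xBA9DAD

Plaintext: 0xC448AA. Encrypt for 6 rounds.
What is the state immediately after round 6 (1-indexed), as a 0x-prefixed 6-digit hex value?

s_0 = plaintext = 0xC448AA
s_1 = Round(s_0, k_0) = 0x8AA0DA
s_2 = Round(s_1, k_1) = 0x0DA9E1
s_3 = Round(s_2, k_2) = 0x9E1009
s_4 = Round(s_3, k_3) = 0x009EF6
s_5 = Round(s_4, k_4) = 0xEF61BB
s_6 = Round(s_5, k_5) = 0x1BB04A

0x1BB04A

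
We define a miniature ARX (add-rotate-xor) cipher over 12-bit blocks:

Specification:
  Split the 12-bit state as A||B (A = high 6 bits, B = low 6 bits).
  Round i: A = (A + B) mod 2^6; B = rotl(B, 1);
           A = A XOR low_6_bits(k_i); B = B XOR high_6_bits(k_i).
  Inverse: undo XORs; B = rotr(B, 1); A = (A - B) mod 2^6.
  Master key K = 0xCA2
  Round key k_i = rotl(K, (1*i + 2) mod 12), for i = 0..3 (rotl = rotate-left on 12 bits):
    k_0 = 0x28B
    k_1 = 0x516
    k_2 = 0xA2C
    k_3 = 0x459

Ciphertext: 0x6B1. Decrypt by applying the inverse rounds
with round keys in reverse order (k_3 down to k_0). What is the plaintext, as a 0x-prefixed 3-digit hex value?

0x4C7

s_0 = ciphertext = 0x6B1
s_1 = InvRound(s_0, k_3) = 0xCD0
s_2 = InvRound(s_1, k_2) = 0x0DC
s_3 = InvRound(s_2, k_1) = 0x444
s_4 = InvRound(s_3, k_0) = 0x4C7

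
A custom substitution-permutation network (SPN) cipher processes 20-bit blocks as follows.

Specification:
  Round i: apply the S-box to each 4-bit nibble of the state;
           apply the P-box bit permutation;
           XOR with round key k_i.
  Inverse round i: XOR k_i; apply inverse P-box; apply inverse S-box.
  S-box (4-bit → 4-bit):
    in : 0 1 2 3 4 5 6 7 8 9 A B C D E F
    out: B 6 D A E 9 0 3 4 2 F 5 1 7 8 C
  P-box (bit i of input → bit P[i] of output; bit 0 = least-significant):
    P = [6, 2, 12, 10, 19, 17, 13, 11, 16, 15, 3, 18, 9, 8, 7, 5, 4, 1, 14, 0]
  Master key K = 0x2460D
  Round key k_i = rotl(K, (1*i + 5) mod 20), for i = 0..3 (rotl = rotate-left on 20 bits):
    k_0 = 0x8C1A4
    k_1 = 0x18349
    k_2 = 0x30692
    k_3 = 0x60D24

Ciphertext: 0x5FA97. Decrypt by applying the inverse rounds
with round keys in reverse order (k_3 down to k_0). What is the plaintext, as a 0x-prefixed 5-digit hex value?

0x14389

s_0 = ciphertext = 0x5FA97
s_1 = InvRound(s_0, k_3) = 0xAA71F
s_2 = InvRound(s_1, k_2) = 0xE1DB9
s_3 = InvRound(s_2, k_1) = 0xC2002
s_4 = InvRound(s_3, k_0) = 0x14389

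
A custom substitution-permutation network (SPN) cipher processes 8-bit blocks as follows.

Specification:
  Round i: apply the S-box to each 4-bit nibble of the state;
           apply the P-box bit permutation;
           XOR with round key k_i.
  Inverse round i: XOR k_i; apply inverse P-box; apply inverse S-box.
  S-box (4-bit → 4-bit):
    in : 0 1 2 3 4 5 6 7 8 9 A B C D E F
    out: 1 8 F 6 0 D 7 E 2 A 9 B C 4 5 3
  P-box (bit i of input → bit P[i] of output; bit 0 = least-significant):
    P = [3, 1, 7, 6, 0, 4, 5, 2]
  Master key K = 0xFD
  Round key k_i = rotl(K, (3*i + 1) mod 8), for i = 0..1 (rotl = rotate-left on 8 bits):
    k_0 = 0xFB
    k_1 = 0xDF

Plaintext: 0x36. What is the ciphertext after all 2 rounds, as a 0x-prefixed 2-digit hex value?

0x9F

s_0 = plaintext = 0x36
s_1 = Round(s_0, k_0) = 0x41
s_2 = Round(s_1, k_1) = 0x9F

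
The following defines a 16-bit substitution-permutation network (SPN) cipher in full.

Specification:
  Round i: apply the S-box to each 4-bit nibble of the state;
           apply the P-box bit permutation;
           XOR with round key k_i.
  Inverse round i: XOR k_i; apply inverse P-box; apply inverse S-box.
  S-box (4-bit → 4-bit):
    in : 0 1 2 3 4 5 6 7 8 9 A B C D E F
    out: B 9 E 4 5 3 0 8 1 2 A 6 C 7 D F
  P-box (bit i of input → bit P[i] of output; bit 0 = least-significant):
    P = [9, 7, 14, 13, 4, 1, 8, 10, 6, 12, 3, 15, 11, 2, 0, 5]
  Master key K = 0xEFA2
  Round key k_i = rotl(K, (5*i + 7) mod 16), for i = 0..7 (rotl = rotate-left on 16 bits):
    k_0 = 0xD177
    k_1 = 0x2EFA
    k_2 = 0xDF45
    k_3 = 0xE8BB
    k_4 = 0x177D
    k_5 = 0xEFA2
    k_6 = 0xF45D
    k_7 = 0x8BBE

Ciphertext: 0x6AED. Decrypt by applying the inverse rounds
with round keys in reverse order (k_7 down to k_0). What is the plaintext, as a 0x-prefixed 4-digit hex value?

s_0 = ciphertext = 0x6AED
s_1 = InvRound(s_0, k_7) = 0x31DC
s_2 = InvRound(s_1, k_6) = 0x37CB
s_3 = InvRound(s_2, k_5) = 0xEF63
s_4 = InvRound(s_3, k_4) = 0x525C
s_5 = InvRound(s_4, k_3) = 0xF090
s_6 = InvRound(s_5, k_2) = 0xD8E0
s_7 = InvRound(s_6, k_1) = 0x620E
s_8 = InvRound(s_7, k_0) = 0xCF41

0xCF41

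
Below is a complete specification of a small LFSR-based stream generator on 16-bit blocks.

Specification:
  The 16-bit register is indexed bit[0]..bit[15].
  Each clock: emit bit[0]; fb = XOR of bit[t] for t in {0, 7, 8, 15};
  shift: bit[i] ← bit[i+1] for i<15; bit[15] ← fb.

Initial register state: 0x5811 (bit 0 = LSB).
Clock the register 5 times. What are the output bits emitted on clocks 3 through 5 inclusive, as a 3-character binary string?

001

reg_0 = 0x5811
clock 1: out=1, reg = 0xAC08
clock 2: out=0, reg = 0xD604
clock 3: out=0, reg = 0xEB02
clock 4: out=0, reg = 0x7581
clock 5: out=1, reg = 0xBAC0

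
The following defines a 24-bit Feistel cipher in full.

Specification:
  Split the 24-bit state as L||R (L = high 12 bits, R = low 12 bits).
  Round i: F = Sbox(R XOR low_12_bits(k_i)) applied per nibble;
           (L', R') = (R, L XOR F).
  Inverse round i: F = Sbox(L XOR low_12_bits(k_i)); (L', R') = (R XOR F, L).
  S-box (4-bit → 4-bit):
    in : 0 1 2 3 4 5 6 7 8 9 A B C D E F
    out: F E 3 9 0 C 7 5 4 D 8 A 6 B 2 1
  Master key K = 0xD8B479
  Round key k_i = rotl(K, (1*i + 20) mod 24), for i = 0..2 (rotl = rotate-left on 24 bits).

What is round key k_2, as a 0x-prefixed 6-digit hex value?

0x762D1E

K = 0xD8B479
k_0 = rotl(K, (1*0+20) mod 24) = rotl(K, 20) = 0x9D8B47
k_1 = rotl(K, (1*1+20) mod 24) = rotl(K, 21) = 0x3B168F
k_2 = rotl(K, (1*2+20) mod 24) = rotl(K, 22) = 0x762D1E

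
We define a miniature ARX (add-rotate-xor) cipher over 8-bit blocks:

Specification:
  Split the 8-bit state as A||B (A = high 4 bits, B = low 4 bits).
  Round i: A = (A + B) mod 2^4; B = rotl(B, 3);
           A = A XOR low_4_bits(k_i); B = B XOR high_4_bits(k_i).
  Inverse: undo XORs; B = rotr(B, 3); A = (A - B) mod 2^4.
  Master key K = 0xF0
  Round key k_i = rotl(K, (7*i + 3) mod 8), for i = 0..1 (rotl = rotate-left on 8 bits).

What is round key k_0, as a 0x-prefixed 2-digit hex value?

0x87

K = 0xF0
k_0 = rotl(K, (7*0+3) mod 8) = rotl(K, 3) = 0x87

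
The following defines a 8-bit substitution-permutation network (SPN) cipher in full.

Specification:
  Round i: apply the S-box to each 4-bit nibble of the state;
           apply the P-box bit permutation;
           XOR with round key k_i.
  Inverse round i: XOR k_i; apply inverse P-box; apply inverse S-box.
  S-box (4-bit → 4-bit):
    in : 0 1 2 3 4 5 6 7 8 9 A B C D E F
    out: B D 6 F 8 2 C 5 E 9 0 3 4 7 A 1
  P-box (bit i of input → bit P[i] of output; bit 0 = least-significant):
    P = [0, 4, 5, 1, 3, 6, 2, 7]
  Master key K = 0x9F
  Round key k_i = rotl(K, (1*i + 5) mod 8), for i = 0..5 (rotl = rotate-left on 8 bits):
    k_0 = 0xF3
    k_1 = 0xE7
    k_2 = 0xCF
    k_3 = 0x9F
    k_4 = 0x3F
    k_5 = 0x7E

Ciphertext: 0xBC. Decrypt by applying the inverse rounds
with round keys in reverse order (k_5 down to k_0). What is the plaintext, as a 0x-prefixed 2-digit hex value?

s_0 = ciphertext = 0xBC
s_1 = InvRound(s_0, k_5) = 0xE4
s_2 = InvRound(s_1, k_4) = 0x00
s_3 = InvRound(s_2, k_3) = 0x10
s_4 = InvRound(s_3, k_2) = 0x30
s_5 = InvRound(s_4, k_1) = 0x80
s_6 = InvRound(s_5, k_0) = 0x53

0x53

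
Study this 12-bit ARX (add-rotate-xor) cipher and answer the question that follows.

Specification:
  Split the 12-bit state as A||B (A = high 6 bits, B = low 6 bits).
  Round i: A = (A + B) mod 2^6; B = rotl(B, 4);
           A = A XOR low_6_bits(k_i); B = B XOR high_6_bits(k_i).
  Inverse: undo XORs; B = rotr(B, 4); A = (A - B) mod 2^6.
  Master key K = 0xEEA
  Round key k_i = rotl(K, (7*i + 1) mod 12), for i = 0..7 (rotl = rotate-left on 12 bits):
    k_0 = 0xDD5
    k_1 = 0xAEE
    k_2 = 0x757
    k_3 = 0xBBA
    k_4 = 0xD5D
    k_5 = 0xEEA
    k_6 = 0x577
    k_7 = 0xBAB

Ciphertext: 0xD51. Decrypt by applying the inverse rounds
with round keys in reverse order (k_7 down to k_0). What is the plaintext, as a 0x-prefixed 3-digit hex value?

s_0 = ciphertext = 0xD51
s_1 = InvRound(s_0, k_7) = 0x7FF
s_2 = InvRound(s_1, k_6) = 0xFAA
s_3 = InvRound(s_2, k_5) = 0x3C5
s_4 = InvRound(s_3, k_4) = 0x3C3
s_5 = InvRound(s_4, k_3) = 0xFF6
s_6 = InvRound(s_5, k_2) = 0xEAE
s_7 = InvRound(s_6, k_1) = 0x014
s_8 = InvRound(s_7, k_0) = 0x1CE

0x1CE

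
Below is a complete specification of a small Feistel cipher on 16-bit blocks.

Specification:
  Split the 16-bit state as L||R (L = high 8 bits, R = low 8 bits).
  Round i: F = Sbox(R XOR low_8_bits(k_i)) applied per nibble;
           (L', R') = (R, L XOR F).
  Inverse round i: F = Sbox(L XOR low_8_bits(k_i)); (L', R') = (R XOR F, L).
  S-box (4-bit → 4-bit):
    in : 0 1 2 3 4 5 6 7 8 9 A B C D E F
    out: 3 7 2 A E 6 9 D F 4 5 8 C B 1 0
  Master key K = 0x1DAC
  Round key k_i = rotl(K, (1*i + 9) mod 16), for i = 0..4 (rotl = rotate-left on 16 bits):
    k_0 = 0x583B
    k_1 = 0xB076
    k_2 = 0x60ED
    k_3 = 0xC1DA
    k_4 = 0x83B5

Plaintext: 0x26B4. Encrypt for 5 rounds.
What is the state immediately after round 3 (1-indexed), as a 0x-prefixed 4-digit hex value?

0xE7E3

s_0 = plaintext = 0x26B4
s_1 = Round(s_0, k_0) = 0xB4D6
s_2 = Round(s_1, k_1) = 0xD6E7
s_3 = Round(s_2, k_2) = 0xE7E3
s_4 = Round(s_3, k_3) = 0xE343
s_5 = Round(s_4, k_4) = 0x43EA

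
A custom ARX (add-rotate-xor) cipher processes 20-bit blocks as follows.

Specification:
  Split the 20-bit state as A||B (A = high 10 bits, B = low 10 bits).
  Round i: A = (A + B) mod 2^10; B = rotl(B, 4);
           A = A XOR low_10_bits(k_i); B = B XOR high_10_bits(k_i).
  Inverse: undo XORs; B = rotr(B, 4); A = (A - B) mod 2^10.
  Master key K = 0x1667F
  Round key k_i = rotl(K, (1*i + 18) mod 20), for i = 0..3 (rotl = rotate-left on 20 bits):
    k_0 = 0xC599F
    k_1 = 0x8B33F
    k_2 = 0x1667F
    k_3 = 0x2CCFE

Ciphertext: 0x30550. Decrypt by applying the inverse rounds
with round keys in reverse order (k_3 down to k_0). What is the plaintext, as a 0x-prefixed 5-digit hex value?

s_0 = ciphertext = 0x30550
s_1 = InvRound(s_0, k_3) = 0xD84DE
s_2 = InvRound(s_1, k_2) = 0xD59C8
s_3 = InvRound(s_2, k_1) = 0xCAD3E
s_4 = InvRound(s_3, k_0) = 0x24A22

0x24A22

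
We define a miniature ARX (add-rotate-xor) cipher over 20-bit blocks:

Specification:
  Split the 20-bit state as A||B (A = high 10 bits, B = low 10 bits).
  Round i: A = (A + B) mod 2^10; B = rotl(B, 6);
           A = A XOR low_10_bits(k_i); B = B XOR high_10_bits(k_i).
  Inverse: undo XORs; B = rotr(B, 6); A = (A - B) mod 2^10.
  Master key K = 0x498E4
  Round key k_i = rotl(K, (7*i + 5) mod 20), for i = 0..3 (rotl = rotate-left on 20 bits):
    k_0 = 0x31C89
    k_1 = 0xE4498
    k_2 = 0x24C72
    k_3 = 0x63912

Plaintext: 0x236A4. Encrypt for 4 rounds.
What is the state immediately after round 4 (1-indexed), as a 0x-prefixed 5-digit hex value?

s_0 = plaintext = 0x236A4
s_1 = Round(s_0, k_0) = 0xEE1ED
s_2 = Round(s_1, k_1) = 0x4F4CF
s_3 = Round(s_2, k_2) = 0x9FB5F
s_4 = Round(s_3, k_3) = 0x33E7B

0x33E7B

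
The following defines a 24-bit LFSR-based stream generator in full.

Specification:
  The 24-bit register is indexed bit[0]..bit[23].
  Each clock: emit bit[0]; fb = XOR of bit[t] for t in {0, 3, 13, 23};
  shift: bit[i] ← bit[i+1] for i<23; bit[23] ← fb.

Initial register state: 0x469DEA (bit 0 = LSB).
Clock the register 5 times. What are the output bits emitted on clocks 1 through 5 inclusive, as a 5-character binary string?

01010

reg_0 = 0x469DEA
clock 1: out=0, reg = 0xA34EF5
clock 2: out=1, reg = 0x51A77A
clock 3: out=0, reg = 0x28D3BD
clock 4: out=1, reg = 0x1469DE
clock 5: out=0, reg = 0x0A34EF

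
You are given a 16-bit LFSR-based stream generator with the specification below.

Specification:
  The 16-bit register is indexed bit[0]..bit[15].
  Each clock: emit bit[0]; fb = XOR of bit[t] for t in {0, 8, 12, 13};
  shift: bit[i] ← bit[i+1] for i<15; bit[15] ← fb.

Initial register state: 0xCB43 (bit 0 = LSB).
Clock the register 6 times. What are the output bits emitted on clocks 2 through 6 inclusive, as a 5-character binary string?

reg_0 = 0xCB43
clock 1: out=1, reg = 0x65A1
clock 2: out=1, reg = 0xB2D0
clock 3: out=0, reg = 0x5968
clock 4: out=0, reg = 0x2CB4
clock 5: out=0, reg = 0x965A
clock 6: out=0, reg = 0xCB2D

10000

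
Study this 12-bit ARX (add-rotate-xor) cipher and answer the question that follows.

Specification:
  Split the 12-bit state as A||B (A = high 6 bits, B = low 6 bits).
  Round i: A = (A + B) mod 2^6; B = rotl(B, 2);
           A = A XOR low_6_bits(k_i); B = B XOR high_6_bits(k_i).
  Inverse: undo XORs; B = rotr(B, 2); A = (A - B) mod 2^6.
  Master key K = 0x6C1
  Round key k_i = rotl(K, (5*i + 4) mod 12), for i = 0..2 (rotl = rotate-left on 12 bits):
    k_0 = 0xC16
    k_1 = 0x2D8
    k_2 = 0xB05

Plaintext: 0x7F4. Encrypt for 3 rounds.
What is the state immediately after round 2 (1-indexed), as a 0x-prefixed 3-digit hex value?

0xC05

s_0 = plaintext = 0x7F4
s_1 = Round(s_0, k_0) = 0x163
s_2 = Round(s_1, k_1) = 0xC05
s_3 = Round(s_2, k_2) = 0xC38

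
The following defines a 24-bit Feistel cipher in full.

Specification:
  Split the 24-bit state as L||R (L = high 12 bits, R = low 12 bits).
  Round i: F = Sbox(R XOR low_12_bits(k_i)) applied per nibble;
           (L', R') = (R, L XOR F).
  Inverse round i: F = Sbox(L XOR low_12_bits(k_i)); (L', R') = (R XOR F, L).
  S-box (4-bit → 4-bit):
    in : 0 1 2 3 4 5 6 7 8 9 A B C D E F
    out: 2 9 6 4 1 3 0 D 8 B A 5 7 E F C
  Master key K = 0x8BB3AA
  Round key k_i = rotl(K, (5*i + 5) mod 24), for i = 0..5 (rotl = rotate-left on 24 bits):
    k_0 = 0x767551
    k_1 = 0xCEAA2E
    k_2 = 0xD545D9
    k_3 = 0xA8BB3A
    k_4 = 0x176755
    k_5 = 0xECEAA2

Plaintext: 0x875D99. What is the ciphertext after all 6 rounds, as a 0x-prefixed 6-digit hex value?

0x9D4D1D

s_0 = plaintext = 0x875D99
s_1 = Round(s_0, k_0) = 0xD9900D
s_2 = Round(s_1, k_1) = 0x00D7FD
s_3 = Round(s_2, k_2) = 0x7FD66C
s_4 = Round(s_3, k_3) = 0x66C9CD
s_5 = Round(s_4, k_4) = 0x9CD9D4
s_6 = Round(s_5, k_5) = 0x9D4D1D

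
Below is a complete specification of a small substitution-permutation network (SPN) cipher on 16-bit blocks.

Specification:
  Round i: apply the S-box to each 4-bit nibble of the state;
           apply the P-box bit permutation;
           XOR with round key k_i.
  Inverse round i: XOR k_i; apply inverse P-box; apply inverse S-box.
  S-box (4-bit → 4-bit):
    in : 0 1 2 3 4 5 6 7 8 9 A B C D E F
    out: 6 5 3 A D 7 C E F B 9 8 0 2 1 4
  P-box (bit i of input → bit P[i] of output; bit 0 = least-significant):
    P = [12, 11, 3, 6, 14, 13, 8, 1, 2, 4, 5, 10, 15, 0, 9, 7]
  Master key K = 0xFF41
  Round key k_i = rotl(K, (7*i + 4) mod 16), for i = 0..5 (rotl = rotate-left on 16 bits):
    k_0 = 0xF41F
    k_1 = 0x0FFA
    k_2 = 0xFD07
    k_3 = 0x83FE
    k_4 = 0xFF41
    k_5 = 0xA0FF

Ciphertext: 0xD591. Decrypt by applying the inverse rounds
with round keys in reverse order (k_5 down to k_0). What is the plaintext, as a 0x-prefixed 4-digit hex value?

s_0 = ciphertext = 0xD591
s_1 = InvRound(s_0, k_5) = 0xC484
s_2 = InvRound(s_1, k_4) = 0x7E09
s_3 = InvRound(s_2, k_3) = 0x9889
s_4 = InvRound(s_3, k_2) = 0xBA8F
s_5 = InvRound(s_4, k_1) = 0x280A
s_6 = InvRound(s_5, k_0) = 0x29E2

0x29E2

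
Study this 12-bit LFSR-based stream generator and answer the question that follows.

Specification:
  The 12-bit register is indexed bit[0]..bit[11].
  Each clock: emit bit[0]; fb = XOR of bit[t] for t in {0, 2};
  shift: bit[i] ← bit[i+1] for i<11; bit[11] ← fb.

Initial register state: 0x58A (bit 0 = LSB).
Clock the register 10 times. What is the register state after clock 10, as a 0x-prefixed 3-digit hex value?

reg_0 = 0x58A
clock 1: out=0, reg = 0x2C5
clock 2: out=1, reg = 0x162
clock 3: out=0, reg = 0x0B1
clock 4: out=1, reg = 0x858
clock 5: out=0, reg = 0x42C
clock 6: out=0, reg = 0xA16
clock 7: out=0, reg = 0xD0B
clock 8: out=1, reg = 0xE85
clock 9: out=1, reg = 0x742
clock 10: out=0, reg = 0x3A1

0x3A1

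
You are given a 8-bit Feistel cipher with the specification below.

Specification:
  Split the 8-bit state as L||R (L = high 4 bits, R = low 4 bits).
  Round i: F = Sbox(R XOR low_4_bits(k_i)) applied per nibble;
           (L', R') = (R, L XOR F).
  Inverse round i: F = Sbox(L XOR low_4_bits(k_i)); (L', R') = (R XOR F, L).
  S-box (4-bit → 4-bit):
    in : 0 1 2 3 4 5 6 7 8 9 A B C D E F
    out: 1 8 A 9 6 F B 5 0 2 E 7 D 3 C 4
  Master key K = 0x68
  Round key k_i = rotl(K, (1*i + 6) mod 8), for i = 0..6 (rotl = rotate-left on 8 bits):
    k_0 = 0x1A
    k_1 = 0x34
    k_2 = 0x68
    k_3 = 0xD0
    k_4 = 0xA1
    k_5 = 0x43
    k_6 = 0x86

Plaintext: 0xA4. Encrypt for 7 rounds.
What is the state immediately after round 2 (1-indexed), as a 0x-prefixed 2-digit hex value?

s_0 = plaintext = 0xA4
s_1 = Round(s_0, k_0) = 0x46
s_2 = Round(s_1, k_1) = 0x6E
s_3 = Round(s_2, k_2) = 0xED
s_4 = Round(s_3, k_3) = 0xDD
s_5 = Round(s_4, k_4) = 0xD0
s_6 = Round(s_5, k_5) = 0x04
s_7 = Round(s_6, k_6) = 0x4A

0x6E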